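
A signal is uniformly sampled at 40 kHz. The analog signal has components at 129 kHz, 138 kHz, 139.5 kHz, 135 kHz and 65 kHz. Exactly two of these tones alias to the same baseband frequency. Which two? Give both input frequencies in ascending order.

65 kHz, 135 kHz

fs/2 = 20 kHz.
129 kHz mod fs = 9 kHz.
9 kHz ≤ fs/2 = 20 kHz, appears at 9 kHz.
138 kHz mod fs = 18 kHz.
18 kHz ≤ fs/2 = 20 kHz, appears at 18 kHz.
139.5 kHz mod fs = 19.5 kHz.
19.5 kHz ≤ fs/2 = 20 kHz, appears at 19.5 kHz.
135 kHz mod fs = 15 kHz.
15 kHz ≤ fs/2 = 20 kHz, appears at 15 kHz.
65 kHz mod fs = 25 kHz.
25 kHz > fs/2 = 20 kHz, folds to fs − 25 kHz = 15 kHz.
65 kHz and 135 kHz both map to 15 kHz.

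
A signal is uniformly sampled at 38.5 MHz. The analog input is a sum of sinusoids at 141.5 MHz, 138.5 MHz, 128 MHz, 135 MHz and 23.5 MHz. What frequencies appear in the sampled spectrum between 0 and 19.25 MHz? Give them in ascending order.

12.5 MHz, 15 MHz, 15.5 MHz, 19 MHz

fs/2 = 19.25 MHz.
141.5 MHz mod fs = 26 MHz.
26 MHz > fs/2 = 19.25 MHz, folds to fs − 26 MHz = 12.5 MHz.
138.5 MHz mod fs = 23 MHz.
23 MHz > fs/2 = 19.25 MHz, folds to fs − 23 MHz = 15.5 MHz.
128 MHz mod fs = 12.5 MHz.
12.5 MHz ≤ fs/2 = 19.25 MHz, appears at 12.5 MHz.
135 MHz mod fs = 19.5 MHz.
19.5 MHz > fs/2 = 19.25 MHz, folds to fs − 19.5 MHz = 19 MHz.
23.5 MHz > fs/2 = 19.25 MHz, folds to fs − 23.5 MHz = 15 MHz.
Distinct values: {12.5 MHz, 15 MHz, 15.5 MHz, 19 MHz}.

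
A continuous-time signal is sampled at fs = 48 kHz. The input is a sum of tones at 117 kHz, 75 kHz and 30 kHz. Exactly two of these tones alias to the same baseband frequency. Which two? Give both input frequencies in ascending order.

fs/2 = 24 kHz.
117 kHz mod fs = 21 kHz.
21 kHz ≤ fs/2 = 24 kHz, appears at 21 kHz.
75 kHz mod fs = 27 kHz.
27 kHz > fs/2 = 24 kHz, folds to fs − 27 kHz = 21 kHz.
30 kHz > fs/2 = 24 kHz, folds to fs − 30 kHz = 18 kHz.
75 kHz and 117 kHz both map to 21 kHz.

75 kHz, 117 kHz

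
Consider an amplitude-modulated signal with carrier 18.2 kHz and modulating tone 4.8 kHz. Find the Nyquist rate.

AM sidebands sit at fc ± fm = 13.4 kHz and 23 kHz.
Highest-frequency component: 23 kHz.
Nyquist rate = 2 × 23 kHz = 46 kHz.

46 kHz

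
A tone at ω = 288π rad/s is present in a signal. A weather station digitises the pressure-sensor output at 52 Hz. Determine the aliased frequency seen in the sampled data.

12 Hz

ω = 288π rad/s → f = ω/(2π) = 144 Hz.
144 Hz mod fs = 40 Hz.
40 Hz > fs/2 = 26 Hz, folds to fs − 40 Hz = 12 Hz.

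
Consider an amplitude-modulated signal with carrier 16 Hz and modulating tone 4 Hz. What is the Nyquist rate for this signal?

40 Hz

AM sidebands sit at fc ± fm = 12 Hz and 20 Hz.
Highest-frequency component: 20 Hz.
Nyquist rate = 2 × 20 Hz = 40 Hz.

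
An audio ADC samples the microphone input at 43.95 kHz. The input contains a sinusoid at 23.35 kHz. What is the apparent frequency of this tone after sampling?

23.35 kHz > fs/2 = 21.975 kHz, folds to fs − 23.35 kHz = 20.6 kHz.

20.6 kHz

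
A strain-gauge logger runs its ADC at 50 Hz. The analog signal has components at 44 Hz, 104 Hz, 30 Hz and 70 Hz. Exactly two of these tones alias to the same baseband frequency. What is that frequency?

fs/2 = 25 Hz.
44 Hz > fs/2 = 25 Hz, folds to fs − 44 Hz = 6 Hz.
104 Hz mod fs = 4 Hz.
4 Hz ≤ fs/2 = 25 Hz, appears at 4 Hz.
30 Hz > fs/2 = 25 Hz, folds to fs − 30 Hz = 20 Hz.
70 Hz mod fs = 20 Hz.
20 Hz ≤ fs/2 = 25 Hz, appears at 20 Hz.
30 Hz and 70 Hz both map to 20 Hz.

20 Hz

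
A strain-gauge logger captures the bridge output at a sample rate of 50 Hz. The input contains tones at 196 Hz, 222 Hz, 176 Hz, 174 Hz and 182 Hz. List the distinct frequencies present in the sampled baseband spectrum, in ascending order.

4 Hz, 18 Hz, 22 Hz, 24 Hz

fs/2 = 25 Hz.
196 Hz mod fs = 46 Hz.
46 Hz > fs/2 = 25 Hz, folds to fs − 46 Hz = 4 Hz.
222 Hz mod fs = 22 Hz.
22 Hz ≤ fs/2 = 25 Hz, appears at 22 Hz.
176 Hz mod fs = 26 Hz.
26 Hz > fs/2 = 25 Hz, folds to fs − 26 Hz = 24 Hz.
174 Hz mod fs = 24 Hz.
24 Hz ≤ fs/2 = 25 Hz, appears at 24 Hz.
182 Hz mod fs = 32 Hz.
32 Hz > fs/2 = 25 Hz, folds to fs − 32 Hz = 18 Hz.
Distinct values: {4 Hz, 18 Hz, 22 Hz, 24 Hz}.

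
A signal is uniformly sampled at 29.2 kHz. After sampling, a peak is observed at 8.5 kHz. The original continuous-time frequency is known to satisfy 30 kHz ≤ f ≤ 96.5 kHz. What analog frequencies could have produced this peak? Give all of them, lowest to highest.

Frequencies that alias to 8.5 kHz are k·fs ± 8.5 kHz for integer k ≥ 0.
k=0: 8.5 kHz.
k=1: 20.7 kHz, 37.7 kHz.
k=2: 49.9 kHz, 66.9 kHz.
k=3: 79.1 kHz, 96.1 kHz.
k=4: 108.3 kHz, 125.3 kHz.
Within [30 kHz, 96.5 kHz]: 37.7 kHz, 49.9 kHz, 66.9 kHz, 79.1 kHz, 96.1 kHz.

37.7 kHz, 49.9 kHz, 66.9 kHz, 79.1 kHz, 96.1 kHz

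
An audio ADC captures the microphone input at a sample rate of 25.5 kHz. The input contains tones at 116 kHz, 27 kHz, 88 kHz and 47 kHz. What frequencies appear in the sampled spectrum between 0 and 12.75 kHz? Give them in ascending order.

1.5 kHz, 4 kHz, 11.5 kHz

fs/2 = 12.75 kHz.
116 kHz mod fs = 14 kHz.
14 kHz > fs/2 = 12.75 kHz, folds to fs − 14 kHz = 11.5 kHz.
27 kHz mod fs = 1.5 kHz.
1.5 kHz ≤ fs/2 = 12.75 kHz, appears at 1.5 kHz.
88 kHz mod fs = 11.5 kHz.
11.5 kHz ≤ fs/2 = 12.75 kHz, appears at 11.5 kHz.
47 kHz mod fs = 21.5 kHz.
21.5 kHz > fs/2 = 12.75 kHz, folds to fs − 21.5 kHz = 4 kHz.
Distinct values: {1.5 kHz, 4 kHz, 11.5 kHz}.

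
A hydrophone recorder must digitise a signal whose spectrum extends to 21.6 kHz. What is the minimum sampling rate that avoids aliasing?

43.2 kHz

Nyquist rate = 2 × 21.6 kHz = 43.2 kHz.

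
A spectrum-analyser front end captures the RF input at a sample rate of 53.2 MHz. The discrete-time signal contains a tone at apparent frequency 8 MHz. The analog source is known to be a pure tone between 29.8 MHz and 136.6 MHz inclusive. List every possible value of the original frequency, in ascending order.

45.2 MHz, 61.2 MHz, 98.4 MHz, 114.4 MHz

Frequencies that alias to 8 MHz are k·fs ± 8 MHz for integer k ≥ 0.
k=0: 8 MHz.
k=1: 45.2 MHz, 61.2 MHz.
k=2: 98.4 MHz, 114.4 MHz.
k=3: 151.6 MHz, 167.6 MHz.
Within [29.8 MHz, 136.6 MHz]: 45.2 MHz, 61.2 MHz, 98.4 MHz, 114.4 MHz.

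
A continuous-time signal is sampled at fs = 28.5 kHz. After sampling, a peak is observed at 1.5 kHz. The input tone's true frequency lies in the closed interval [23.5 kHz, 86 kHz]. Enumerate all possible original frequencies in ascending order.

Frequencies that alias to 1.5 kHz are k·fs ± 1.5 kHz for integer k ≥ 0.
k=0: 1.5 kHz.
k=1: 27 kHz, 30 kHz.
k=2: 55.5 kHz, 58.5 kHz.
k=3: 84 kHz, 87 kHz.
k=4: 112.5 kHz, 115.5 kHz.
Within [23.5 kHz, 86 kHz]: 27 kHz, 30 kHz, 55.5 kHz, 58.5 kHz, 84 kHz.

27 kHz, 30 kHz, 55.5 kHz, 58.5 kHz, 84 kHz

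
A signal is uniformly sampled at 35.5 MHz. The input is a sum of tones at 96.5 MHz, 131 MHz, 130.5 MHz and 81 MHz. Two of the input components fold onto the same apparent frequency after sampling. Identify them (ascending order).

81 MHz, 96.5 MHz

fs/2 = 17.75 MHz.
96.5 MHz mod fs = 25.5 MHz.
25.5 MHz > fs/2 = 17.75 MHz, folds to fs − 25.5 MHz = 10 MHz.
131 MHz mod fs = 24.5 MHz.
24.5 MHz > fs/2 = 17.75 MHz, folds to fs − 24.5 MHz = 11 MHz.
130.5 MHz mod fs = 24 MHz.
24 MHz > fs/2 = 17.75 MHz, folds to fs − 24 MHz = 11.5 MHz.
81 MHz mod fs = 10 MHz.
10 MHz ≤ fs/2 = 17.75 MHz, appears at 10 MHz.
81 MHz and 96.5 MHz both map to 10 MHz.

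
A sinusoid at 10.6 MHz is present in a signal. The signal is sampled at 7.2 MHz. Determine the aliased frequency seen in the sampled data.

3.4 MHz

10.6 MHz mod fs = 3.4 MHz.
3.4 MHz ≤ fs/2 = 3.6 MHz, appears at 3.4 MHz.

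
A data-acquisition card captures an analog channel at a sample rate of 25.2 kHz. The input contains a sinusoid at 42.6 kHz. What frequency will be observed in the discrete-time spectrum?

7.8 kHz

42.6 kHz mod fs = 17.4 kHz.
17.4 kHz > fs/2 = 12.6 kHz, folds to fs − 17.4 kHz = 7.8 kHz.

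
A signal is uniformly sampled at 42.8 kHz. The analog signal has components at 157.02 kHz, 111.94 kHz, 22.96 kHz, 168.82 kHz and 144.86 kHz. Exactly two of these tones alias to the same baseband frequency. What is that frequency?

fs/2 = 21.4 kHz.
157.02 kHz mod fs = 28.62 kHz.
28.62 kHz > fs/2 = 21.4 kHz, folds to fs − 28.62 kHz = 14.18 kHz.
111.94 kHz mod fs = 26.34 kHz.
26.34 kHz > fs/2 = 21.4 kHz, folds to fs − 26.34 kHz = 16.46 kHz.
22.96 kHz > fs/2 = 21.4 kHz, folds to fs − 22.96 kHz = 19.84 kHz.
168.82 kHz mod fs = 40.42 kHz.
40.42 kHz > fs/2 = 21.4 kHz, folds to fs − 40.42 kHz = 2.38 kHz.
144.86 kHz mod fs = 16.46 kHz.
16.46 kHz ≤ fs/2 = 21.4 kHz, appears at 16.46 kHz.
111.94 kHz and 144.86 kHz both map to 16.46 kHz.

16.46 kHz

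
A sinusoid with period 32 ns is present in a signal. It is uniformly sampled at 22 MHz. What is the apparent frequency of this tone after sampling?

9.25 MHz

T = 32 ns → f = 1/T = 31.25 MHz.
31.25 MHz mod fs = 9.25 MHz.
9.25 MHz ≤ fs/2 = 11 MHz, appears at 9.25 MHz.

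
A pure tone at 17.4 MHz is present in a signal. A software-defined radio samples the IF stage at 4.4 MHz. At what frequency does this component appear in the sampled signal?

17.4 MHz mod fs = 4.2 MHz.
4.2 MHz > fs/2 = 2.2 MHz, folds to fs − 4.2 MHz = 0.2 MHz.

0.2 MHz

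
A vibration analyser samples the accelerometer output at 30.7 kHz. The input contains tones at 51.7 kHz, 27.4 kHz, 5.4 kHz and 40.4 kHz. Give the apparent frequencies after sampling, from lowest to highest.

3.3 kHz, 5.4 kHz, 9.7 kHz

fs/2 = 15.35 kHz.
51.7 kHz mod fs = 21 kHz.
21 kHz > fs/2 = 15.35 kHz, folds to fs − 21 kHz = 9.7 kHz.
27.4 kHz > fs/2 = 15.35 kHz, folds to fs − 27.4 kHz = 3.3 kHz.
5.4 kHz ≤ fs/2 = 15.35 kHz, passes unchanged.
40.4 kHz mod fs = 9.7 kHz.
9.7 kHz ≤ fs/2 = 15.35 kHz, appears at 9.7 kHz.
Distinct values: {3.3 kHz, 5.4 kHz, 9.7 kHz}.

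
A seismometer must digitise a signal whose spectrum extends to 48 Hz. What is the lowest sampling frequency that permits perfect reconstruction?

Nyquist rate = 2 × 48 Hz = 96 Hz.

96 Hz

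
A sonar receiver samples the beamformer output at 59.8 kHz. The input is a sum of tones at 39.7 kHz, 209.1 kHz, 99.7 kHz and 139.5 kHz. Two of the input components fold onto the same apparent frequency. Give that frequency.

19.9 kHz

fs/2 = 29.9 kHz.
39.7 kHz > fs/2 = 29.9 kHz, folds to fs − 39.7 kHz = 20.1 kHz.
209.1 kHz mod fs = 29.7 kHz.
29.7 kHz ≤ fs/2 = 29.9 kHz, appears at 29.7 kHz.
99.7 kHz mod fs = 39.9 kHz.
39.9 kHz > fs/2 = 29.9 kHz, folds to fs − 39.9 kHz = 19.9 kHz.
139.5 kHz mod fs = 19.9 kHz.
19.9 kHz ≤ fs/2 = 29.9 kHz, appears at 19.9 kHz.
99.7 kHz and 139.5 kHz both map to 19.9 kHz.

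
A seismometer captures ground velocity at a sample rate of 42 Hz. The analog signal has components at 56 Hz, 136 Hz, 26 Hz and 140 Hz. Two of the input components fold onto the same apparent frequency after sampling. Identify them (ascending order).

fs/2 = 21 Hz.
56 Hz mod fs = 14 Hz.
14 Hz ≤ fs/2 = 21 Hz, appears at 14 Hz.
136 Hz mod fs = 10 Hz.
10 Hz ≤ fs/2 = 21 Hz, appears at 10 Hz.
26 Hz > fs/2 = 21 Hz, folds to fs − 26 Hz = 16 Hz.
140 Hz mod fs = 14 Hz.
14 Hz ≤ fs/2 = 21 Hz, appears at 14 Hz.
56 Hz and 140 Hz both map to 14 Hz.

56 Hz, 140 Hz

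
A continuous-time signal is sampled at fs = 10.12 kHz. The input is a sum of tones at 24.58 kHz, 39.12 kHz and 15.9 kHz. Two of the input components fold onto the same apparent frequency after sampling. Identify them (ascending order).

15.9 kHz, 24.58 kHz

fs/2 = 5.06 kHz.
24.58 kHz mod fs = 4.34 kHz.
4.34 kHz ≤ fs/2 = 5.06 kHz, appears at 4.34 kHz.
39.12 kHz mod fs = 8.76 kHz.
8.76 kHz > fs/2 = 5.06 kHz, folds to fs − 8.76 kHz = 1.36 kHz.
15.9 kHz mod fs = 5.78 kHz.
5.78 kHz > fs/2 = 5.06 kHz, folds to fs − 5.78 kHz = 4.34 kHz.
15.9 kHz and 24.58 kHz both map to 4.34 kHz.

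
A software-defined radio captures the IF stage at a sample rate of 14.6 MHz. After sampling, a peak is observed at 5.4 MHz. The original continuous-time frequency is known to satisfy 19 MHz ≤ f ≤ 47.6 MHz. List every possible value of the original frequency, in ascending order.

Frequencies that alias to 5.4 MHz are k·fs ± 5.4 MHz for integer k ≥ 0.
k=0: 5.4 MHz.
k=1: 9.2 MHz, 20 MHz.
k=2: 23.8 MHz, 34.6 MHz.
k=3: 38.4 MHz, 49.2 MHz.
k=4: 53 MHz, 63.8 MHz.
Within [19 MHz, 47.6 MHz]: 20 MHz, 23.8 MHz, 34.6 MHz, 38.4 MHz.

20 MHz, 23.8 MHz, 34.6 MHz, 38.4 MHz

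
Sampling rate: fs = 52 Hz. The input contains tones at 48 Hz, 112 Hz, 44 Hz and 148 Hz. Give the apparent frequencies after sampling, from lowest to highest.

fs/2 = 26 Hz.
48 Hz > fs/2 = 26 Hz, folds to fs − 48 Hz = 4 Hz.
112 Hz mod fs = 8 Hz.
8 Hz ≤ fs/2 = 26 Hz, appears at 8 Hz.
44 Hz > fs/2 = 26 Hz, folds to fs − 44 Hz = 8 Hz.
148 Hz mod fs = 44 Hz.
44 Hz > fs/2 = 26 Hz, folds to fs − 44 Hz = 8 Hz.
Distinct values: {4 Hz, 8 Hz}.

4 Hz, 8 Hz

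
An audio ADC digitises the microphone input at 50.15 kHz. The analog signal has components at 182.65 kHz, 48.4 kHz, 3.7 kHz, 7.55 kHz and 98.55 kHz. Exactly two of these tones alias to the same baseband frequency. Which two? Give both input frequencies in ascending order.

48.4 kHz, 98.55 kHz

fs/2 = 25.075 kHz.
182.65 kHz mod fs = 32.2 kHz.
32.2 kHz > fs/2 = 25.075 kHz, folds to fs − 32.2 kHz = 17.95 kHz.
48.4 kHz > fs/2 = 25.075 kHz, folds to fs − 48.4 kHz = 1.75 kHz.
3.7 kHz ≤ fs/2 = 25.075 kHz, passes unchanged.
7.55 kHz ≤ fs/2 = 25.075 kHz, passes unchanged.
98.55 kHz mod fs = 48.4 kHz.
48.4 kHz > fs/2 = 25.075 kHz, folds to fs − 48.4 kHz = 1.75 kHz.
48.4 kHz and 98.55 kHz both map to 1.75 kHz.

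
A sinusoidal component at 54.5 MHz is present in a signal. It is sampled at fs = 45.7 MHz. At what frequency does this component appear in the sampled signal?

54.5 MHz mod fs = 8.8 MHz.
8.8 MHz ≤ fs/2 = 22.85 MHz, appears at 8.8 MHz.

8.8 MHz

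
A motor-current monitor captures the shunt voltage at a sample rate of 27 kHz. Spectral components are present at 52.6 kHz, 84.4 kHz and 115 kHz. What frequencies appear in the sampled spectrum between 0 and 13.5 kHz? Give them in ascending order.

1.4 kHz, 3.4 kHz, 7 kHz

fs/2 = 13.5 kHz.
52.6 kHz mod fs = 25.6 kHz.
25.6 kHz > fs/2 = 13.5 kHz, folds to fs − 25.6 kHz = 1.4 kHz.
84.4 kHz mod fs = 3.4 kHz.
3.4 kHz ≤ fs/2 = 13.5 kHz, appears at 3.4 kHz.
115 kHz mod fs = 7 kHz.
7 kHz ≤ fs/2 = 13.5 kHz, appears at 7 kHz.
Distinct values: {1.4 kHz, 3.4 kHz, 7 kHz}.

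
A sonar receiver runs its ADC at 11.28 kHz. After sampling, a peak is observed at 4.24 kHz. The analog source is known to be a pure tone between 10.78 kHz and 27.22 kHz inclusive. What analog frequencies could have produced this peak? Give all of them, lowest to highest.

15.52 kHz, 18.32 kHz, 26.8 kHz

Frequencies that alias to 4.24 kHz are k·fs ± 4.24 kHz for integer k ≥ 0.
k=0: 4.24 kHz.
k=1: 7.04 kHz, 15.52 kHz.
k=2: 18.32 kHz, 26.8 kHz.
k=3: 29.6 kHz, 38.08 kHz.
Within [10.78 kHz, 27.22 kHz]: 15.52 kHz, 18.32 kHz, 26.8 kHz.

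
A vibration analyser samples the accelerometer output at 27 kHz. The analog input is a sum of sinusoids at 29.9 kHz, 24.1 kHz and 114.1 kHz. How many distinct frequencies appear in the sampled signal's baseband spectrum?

fs/2 = 13.5 kHz.
29.9 kHz mod fs = 2.9 kHz.
2.9 kHz ≤ fs/2 = 13.5 kHz, appears at 2.9 kHz.
24.1 kHz > fs/2 = 13.5 kHz, folds to fs − 24.1 kHz = 2.9 kHz.
114.1 kHz mod fs = 6.1 kHz.
6.1 kHz ≤ fs/2 = 13.5 kHz, appears at 6.1 kHz.
Distinct values: {2.9 kHz, 6.1 kHz} → 2.

2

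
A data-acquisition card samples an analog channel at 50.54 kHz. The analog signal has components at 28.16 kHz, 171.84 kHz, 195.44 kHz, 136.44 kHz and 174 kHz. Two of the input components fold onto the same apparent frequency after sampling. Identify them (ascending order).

28.16 kHz, 174 kHz

fs/2 = 25.27 kHz.
28.16 kHz > fs/2 = 25.27 kHz, folds to fs − 28.16 kHz = 22.38 kHz.
171.84 kHz mod fs = 20.22 kHz.
20.22 kHz ≤ fs/2 = 25.27 kHz, appears at 20.22 kHz.
195.44 kHz mod fs = 43.82 kHz.
43.82 kHz > fs/2 = 25.27 kHz, folds to fs − 43.82 kHz = 6.72 kHz.
136.44 kHz mod fs = 35.36 kHz.
35.36 kHz > fs/2 = 25.27 kHz, folds to fs − 35.36 kHz = 15.18 kHz.
174 kHz mod fs = 22.38 kHz.
22.38 kHz ≤ fs/2 = 25.27 kHz, appears at 22.38 kHz.
28.16 kHz and 174 kHz both map to 22.38 kHz.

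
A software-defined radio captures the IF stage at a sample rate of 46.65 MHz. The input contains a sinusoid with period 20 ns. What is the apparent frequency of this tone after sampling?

T = 20 ns → f = 1/T = 50 MHz.
50 MHz mod fs = 3.35 MHz.
3.35 MHz ≤ fs/2 = 23.325 MHz, appears at 3.35 MHz.

3.35 MHz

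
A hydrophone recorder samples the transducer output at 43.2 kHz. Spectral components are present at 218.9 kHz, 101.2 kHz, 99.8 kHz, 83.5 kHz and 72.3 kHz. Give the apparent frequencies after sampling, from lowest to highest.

fs/2 = 21.6 kHz.
218.9 kHz mod fs = 2.9 kHz.
2.9 kHz ≤ fs/2 = 21.6 kHz, appears at 2.9 kHz.
101.2 kHz mod fs = 14.8 kHz.
14.8 kHz ≤ fs/2 = 21.6 kHz, appears at 14.8 kHz.
99.8 kHz mod fs = 13.4 kHz.
13.4 kHz ≤ fs/2 = 21.6 kHz, appears at 13.4 kHz.
83.5 kHz mod fs = 40.3 kHz.
40.3 kHz > fs/2 = 21.6 kHz, folds to fs − 40.3 kHz = 2.9 kHz.
72.3 kHz mod fs = 29.1 kHz.
29.1 kHz > fs/2 = 21.6 kHz, folds to fs − 29.1 kHz = 14.1 kHz.
Distinct values: {2.9 kHz, 13.4 kHz, 14.1 kHz, 14.8 kHz}.

2.9 kHz, 13.4 kHz, 14.1 kHz, 14.8 kHz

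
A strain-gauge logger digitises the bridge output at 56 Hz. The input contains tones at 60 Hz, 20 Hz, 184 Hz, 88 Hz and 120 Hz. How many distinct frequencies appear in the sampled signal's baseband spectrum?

5

fs/2 = 28 Hz.
60 Hz mod fs = 4 Hz.
4 Hz ≤ fs/2 = 28 Hz, appears at 4 Hz.
20 Hz ≤ fs/2 = 28 Hz, passes unchanged.
184 Hz mod fs = 16 Hz.
16 Hz ≤ fs/2 = 28 Hz, appears at 16 Hz.
88 Hz mod fs = 32 Hz.
32 Hz > fs/2 = 28 Hz, folds to fs − 32 Hz = 24 Hz.
120 Hz mod fs = 8 Hz.
8 Hz ≤ fs/2 = 28 Hz, appears at 8 Hz.
Distinct values: {4 Hz, 8 Hz, 16 Hz, 20 Hz, 24 Hz} → 5.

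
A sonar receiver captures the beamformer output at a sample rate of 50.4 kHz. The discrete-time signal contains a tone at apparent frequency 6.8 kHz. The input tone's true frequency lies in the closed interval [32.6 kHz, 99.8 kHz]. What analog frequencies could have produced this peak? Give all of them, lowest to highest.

43.6 kHz, 57.2 kHz, 94 kHz

Frequencies that alias to 6.8 kHz are k·fs ± 6.8 kHz for integer k ≥ 0.
k=0: 6.8 kHz.
k=1: 43.6 kHz, 57.2 kHz.
k=2: 94 kHz, 107.6 kHz.
k=3: 144.4 kHz, 158 kHz.
Within [32.6 kHz, 99.8 kHz]: 43.6 kHz, 57.2 kHz, 94 kHz.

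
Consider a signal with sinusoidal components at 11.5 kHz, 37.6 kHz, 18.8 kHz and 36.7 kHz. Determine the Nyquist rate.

Highest-frequency component: 37.6 kHz.
Nyquist rate = 2 × 37.6 kHz = 75.2 kHz.

75.2 kHz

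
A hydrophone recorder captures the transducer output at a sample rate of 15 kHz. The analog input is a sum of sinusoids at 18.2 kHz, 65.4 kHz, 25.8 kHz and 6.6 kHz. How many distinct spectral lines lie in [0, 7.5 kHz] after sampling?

fs/2 = 7.5 kHz.
18.2 kHz mod fs = 3.2 kHz.
3.2 kHz ≤ fs/2 = 7.5 kHz, appears at 3.2 kHz.
65.4 kHz mod fs = 5.4 kHz.
5.4 kHz ≤ fs/2 = 7.5 kHz, appears at 5.4 kHz.
25.8 kHz mod fs = 10.8 kHz.
10.8 kHz > fs/2 = 7.5 kHz, folds to fs − 10.8 kHz = 4.2 kHz.
6.6 kHz ≤ fs/2 = 7.5 kHz, passes unchanged.
Distinct values: {3.2 kHz, 4.2 kHz, 5.4 kHz, 6.6 kHz} → 4.

4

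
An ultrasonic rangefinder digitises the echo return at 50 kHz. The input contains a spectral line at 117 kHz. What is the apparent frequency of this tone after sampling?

17 kHz

117 kHz mod fs = 17 kHz.
17 kHz ≤ fs/2 = 25 kHz, appears at 17 kHz.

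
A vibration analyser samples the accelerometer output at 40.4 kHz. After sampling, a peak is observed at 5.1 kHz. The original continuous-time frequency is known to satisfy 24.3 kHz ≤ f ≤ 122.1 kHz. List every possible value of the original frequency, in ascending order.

35.3 kHz, 45.5 kHz, 75.7 kHz, 85.9 kHz, 116.1 kHz

Frequencies that alias to 5.1 kHz are k·fs ± 5.1 kHz for integer k ≥ 0.
k=0: 5.1 kHz.
k=1: 35.3 kHz, 45.5 kHz.
k=2: 75.7 kHz, 85.9 kHz.
k=3: 116.1 kHz, 126.3 kHz.
k=4: 156.5 kHz, 166.7 kHz.
Within [24.3 kHz, 122.1 kHz]: 35.3 kHz, 45.5 kHz, 75.7 kHz, 85.9 kHz, 116.1 kHz.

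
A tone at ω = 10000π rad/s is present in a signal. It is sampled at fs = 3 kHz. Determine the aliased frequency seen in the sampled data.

1 kHz

ω = 10000π rad/s → f = ω/(2π) = 5000 Hz = 5 kHz.
5 kHz mod fs = 2 kHz.
2 kHz > fs/2 = 1.5 kHz, folds to fs − 2 kHz = 1 kHz.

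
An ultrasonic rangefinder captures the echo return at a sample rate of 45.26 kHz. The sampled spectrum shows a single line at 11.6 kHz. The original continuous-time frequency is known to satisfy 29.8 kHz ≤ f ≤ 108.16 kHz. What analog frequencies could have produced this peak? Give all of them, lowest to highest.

33.66 kHz, 56.86 kHz, 78.92 kHz, 102.12 kHz

Frequencies that alias to 11.6 kHz are k·fs ± 11.6 kHz for integer k ≥ 0.
k=0: 11.6 kHz.
k=1: 33.66 kHz, 56.86 kHz.
k=2: 78.92 kHz, 102.12 kHz.
k=3: 124.18 kHz, 147.38 kHz.
Within [29.8 kHz, 108.16 kHz]: 33.66 kHz, 56.86 kHz, 78.92 kHz, 102.12 kHz.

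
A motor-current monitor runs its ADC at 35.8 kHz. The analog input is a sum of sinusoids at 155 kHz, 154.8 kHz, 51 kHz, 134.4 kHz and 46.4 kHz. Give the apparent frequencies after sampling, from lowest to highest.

fs/2 = 17.9 kHz.
155 kHz mod fs = 11.8 kHz.
11.8 kHz ≤ fs/2 = 17.9 kHz, appears at 11.8 kHz.
154.8 kHz mod fs = 11.6 kHz.
11.6 kHz ≤ fs/2 = 17.9 kHz, appears at 11.6 kHz.
51 kHz mod fs = 15.2 kHz.
15.2 kHz ≤ fs/2 = 17.9 kHz, appears at 15.2 kHz.
134.4 kHz mod fs = 27 kHz.
27 kHz > fs/2 = 17.9 kHz, folds to fs − 27 kHz = 8.8 kHz.
46.4 kHz mod fs = 10.6 kHz.
10.6 kHz ≤ fs/2 = 17.9 kHz, appears at 10.6 kHz.
Distinct values: {8.8 kHz, 10.6 kHz, 11.6 kHz, 11.8 kHz, 15.2 kHz}.

8.8 kHz, 10.6 kHz, 11.6 kHz, 11.8 kHz, 15.2 kHz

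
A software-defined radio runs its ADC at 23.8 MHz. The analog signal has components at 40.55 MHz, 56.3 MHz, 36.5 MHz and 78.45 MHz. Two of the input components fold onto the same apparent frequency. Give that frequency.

7.05 MHz

fs/2 = 11.9 MHz.
40.55 MHz mod fs = 16.75 MHz.
16.75 MHz > fs/2 = 11.9 MHz, folds to fs − 16.75 MHz = 7.05 MHz.
56.3 MHz mod fs = 8.7 MHz.
8.7 MHz ≤ fs/2 = 11.9 MHz, appears at 8.7 MHz.
36.5 MHz mod fs = 12.7 MHz.
12.7 MHz > fs/2 = 11.9 MHz, folds to fs − 12.7 MHz = 11.1 MHz.
78.45 MHz mod fs = 7.05 MHz.
7.05 MHz ≤ fs/2 = 11.9 MHz, appears at 7.05 MHz.
40.55 MHz and 78.45 MHz both map to 7.05 MHz.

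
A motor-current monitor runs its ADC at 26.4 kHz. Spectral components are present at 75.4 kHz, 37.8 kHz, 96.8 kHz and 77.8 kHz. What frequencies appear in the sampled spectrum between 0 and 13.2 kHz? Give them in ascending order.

fs/2 = 13.2 kHz.
75.4 kHz mod fs = 22.6 kHz.
22.6 kHz > fs/2 = 13.2 kHz, folds to fs − 22.6 kHz = 3.8 kHz.
37.8 kHz mod fs = 11.4 kHz.
11.4 kHz ≤ fs/2 = 13.2 kHz, appears at 11.4 kHz.
96.8 kHz mod fs = 17.6 kHz.
17.6 kHz > fs/2 = 13.2 kHz, folds to fs − 17.6 kHz = 8.8 kHz.
77.8 kHz mod fs = 25 kHz.
25 kHz > fs/2 = 13.2 kHz, folds to fs − 25 kHz = 1.4 kHz.
Distinct values: {1.4 kHz, 3.8 kHz, 8.8 kHz, 11.4 kHz}.

1.4 kHz, 3.8 kHz, 8.8 kHz, 11.4 kHz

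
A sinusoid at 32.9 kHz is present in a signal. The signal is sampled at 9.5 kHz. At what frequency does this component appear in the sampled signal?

4.4 kHz

32.9 kHz mod fs = 4.4 kHz.
4.4 kHz ≤ fs/2 = 4.75 kHz, appears at 4.4 kHz.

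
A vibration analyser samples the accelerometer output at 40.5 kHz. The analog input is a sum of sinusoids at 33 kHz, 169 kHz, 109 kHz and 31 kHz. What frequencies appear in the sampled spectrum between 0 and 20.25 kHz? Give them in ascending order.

fs/2 = 20.25 kHz.
33 kHz > fs/2 = 20.25 kHz, folds to fs − 33 kHz = 7.5 kHz.
169 kHz mod fs = 7 kHz.
7 kHz ≤ fs/2 = 20.25 kHz, appears at 7 kHz.
109 kHz mod fs = 28 kHz.
28 kHz > fs/2 = 20.25 kHz, folds to fs − 28 kHz = 12.5 kHz.
31 kHz > fs/2 = 20.25 kHz, folds to fs − 31 kHz = 9.5 kHz.
Distinct values: {7 kHz, 7.5 kHz, 9.5 kHz, 12.5 kHz}.

7 kHz, 7.5 kHz, 9.5 kHz, 12.5 kHz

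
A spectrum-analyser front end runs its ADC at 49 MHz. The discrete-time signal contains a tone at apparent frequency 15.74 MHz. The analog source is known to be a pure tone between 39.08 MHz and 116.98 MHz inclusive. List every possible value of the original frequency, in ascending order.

64.74 MHz, 82.26 MHz, 113.74 MHz

Frequencies that alias to 15.74 MHz are k·fs ± 15.74 MHz for integer k ≥ 0.
k=0: 15.74 MHz.
k=1: 33.26 MHz, 64.74 MHz.
k=2: 82.26 MHz, 113.74 MHz.
k=3: 131.26 MHz, 162.74 MHz.
Within [39.08 MHz, 116.98 MHz]: 64.74 MHz, 82.26 MHz, 113.74 MHz.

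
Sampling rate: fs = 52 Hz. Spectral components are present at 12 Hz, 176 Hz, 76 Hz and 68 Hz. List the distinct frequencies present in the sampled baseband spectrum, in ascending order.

12 Hz, 16 Hz, 20 Hz, 24 Hz

fs/2 = 26 Hz.
12 Hz ≤ fs/2 = 26 Hz, passes unchanged.
176 Hz mod fs = 20 Hz.
20 Hz ≤ fs/2 = 26 Hz, appears at 20 Hz.
76 Hz mod fs = 24 Hz.
24 Hz ≤ fs/2 = 26 Hz, appears at 24 Hz.
68 Hz mod fs = 16 Hz.
16 Hz ≤ fs/2 = 26 Hz, appears at 16 Hz.
Distinct values: {12 Hz, 16 Hz, 20 Hz, 24 Hz}.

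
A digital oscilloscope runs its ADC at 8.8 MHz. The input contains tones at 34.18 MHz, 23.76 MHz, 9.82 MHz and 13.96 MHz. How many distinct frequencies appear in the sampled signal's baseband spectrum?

3

fs/2 = 4.4 MHz.
34.18 MHz mod fs = 7.78 MHz.
7.78 MHz > fs/2 = 4.4 MHz, folds to fs − 7.78 MHz = 1.02 MHz.
23.76 MHz mod fs = 6.16 MHz.
6.16 MHz > fs/2 = 4.4 MHz, folds to fs − 6.16 MHz = 2.64 MHz.
9.82 MHz mod fs = 1.02 MHz.
1.02 MHz ≤ fs/2 = 4.4 MHz, appears at 1.02 MHz.
13.96 MHz mod fs = 5.16 MHz.
5.16 MHz > fs/2 = 4.4 MHz, folds to fs − 5.16 MHz = 3.64 MHz.
Distinct values: {1.02 MHz, 2.64 MHz, 3.64 MHz} → 3.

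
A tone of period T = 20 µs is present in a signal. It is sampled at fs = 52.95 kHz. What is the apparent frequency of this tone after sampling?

2.95 kHz

T = 20 µs → f = 1/T = 50 kHz.
50 kHz > fs/2 = 26.475 kHz, folds to fs − 50 kHz = 2.95 kHz.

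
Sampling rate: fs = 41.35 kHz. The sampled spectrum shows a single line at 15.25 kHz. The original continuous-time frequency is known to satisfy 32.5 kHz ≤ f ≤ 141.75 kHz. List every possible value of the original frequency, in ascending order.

Frequencies that alias to 15.25 kHz are k·fs ± 15.25 kHz for integer k ≥ 0.
k=0: 15.25 kHz.
k=1: 26.1 kHz, 56.6 kHz.
k=2: 67.45 kHz, 97.95 kHz.
k=3: 108.8 kHz, 139.3 kHz.
k=4: 150.15 kHz, 180.65 kHz.
Within [32.5 kHz, 141.75 kHz]: 56.6 kHz, 67.45 kHz, 97.95 kHz, 108.8 kHz, 139.3 kHz.

56.6 kHz, 67.45 kHz, 97.95 kHz, 108.8 kHz, 139.3 kHz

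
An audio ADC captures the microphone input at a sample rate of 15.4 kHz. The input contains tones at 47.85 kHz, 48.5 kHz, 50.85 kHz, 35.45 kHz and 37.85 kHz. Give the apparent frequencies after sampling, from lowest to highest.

fs/2 = 7.7 kHz.
47.85 kHz mod fs = 1.65 kHz.
1.65 kHz ≤ fs/2 = 7.7 kHz, appears at 1.65 kHz.
48.5 kHz mod fs = 2.3 kHz.
2.3 kHz ≤ fs/2 = 7.7 kHz, appears at 2.3 kHz.
50.85 kHz mod fs = 4.65 kHz.
4.65 kHz ≤ fs/2 = 7.7 kHz, appears at 4.65 kHz.
35.45 kHz mod fs = 4.65 kHz.
4.65 kHz ≤ fs/2 = 7.7 kHz, appears at 4.65 kHz.
37.85 kHz mod fs = 7.05 kHz.
7.05 kHz ≤ fs/2 = 7.7 kHz, appears at 7.05 kHz.
Distinct values: {1.65 kHz, 2.3 kHz, 4.65 kHz, 7.05 kHz}.

1.65 kHz, 2.3 kHz, 4.65 kHz, 7.05 kHz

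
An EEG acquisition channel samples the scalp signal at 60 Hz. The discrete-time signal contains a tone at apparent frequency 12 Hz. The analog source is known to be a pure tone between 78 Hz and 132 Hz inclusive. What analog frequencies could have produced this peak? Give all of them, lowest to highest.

Frequencies that alias to 12 Hz are k·fs ± 12 Hz for integer k ≥ 0.
k=0: 12 Hz.
k=1: 48 Hz, 72 Hz.
k=2: 108 Hz, 132 Hz.
k=3: 168 Hz, 192 Hz.
Within [78 Hz, 132 Hz]: 108 Hz, 132 Hz.

108 Hz, 132 Hz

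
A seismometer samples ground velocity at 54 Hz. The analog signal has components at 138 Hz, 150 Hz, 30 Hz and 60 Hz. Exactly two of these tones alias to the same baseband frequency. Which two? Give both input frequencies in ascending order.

fs/2 = 27 Hz.
138 Hz mod fs = 30 Hz.
30 Hz > fs/2 = 27 Hz, folds to fs − 30 Hz = 24 Hz.
150 Hz mod fs = 42 Hz.
42 Hz > fs/2 = 27 Hz, folds to fs − 42 Hz = 12 Hz.
30 Hz > fs/2 = 27 Hz, folds to fs − 30 Hz = 24 Hz.
60 Hz mod fs = 6 Hz.
6 Hz ≤ fs/2 = 27 Hz, appears at 6 Hz.
30 Hz and 138 Hz both map to 24 Hz.

30 Hz, 138 Hz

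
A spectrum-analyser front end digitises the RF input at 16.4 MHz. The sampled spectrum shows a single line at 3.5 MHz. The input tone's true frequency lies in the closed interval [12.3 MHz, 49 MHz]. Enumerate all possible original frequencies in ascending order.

12.9 MHz, 19.9 MHz, 29.3 MHz, 36.3 MHz, 45.7 MHz

Frequencies that alias to 3.5 MHz are k·fs ± 3.5 MHz for integer k ≥ 0.
k=0: 3.5 MHz.
k=1: 12.9 MHz, 19.9 MHz.
k=2: 29.3 MHz, 36.3 MHz.
k=3: 45.7 MHz, 52.7 MHz.
k=4: 62.1 MHz, 69.1 MHz.
Within [12.3 MHz, 49 MHz]: 12.9 MHz, 19.9 MHz, 29.3 MHz, 36.3 MHz, 45.7 MHz.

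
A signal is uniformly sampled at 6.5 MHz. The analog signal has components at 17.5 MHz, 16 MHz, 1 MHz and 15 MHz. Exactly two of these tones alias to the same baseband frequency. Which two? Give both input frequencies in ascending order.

fs/2 = 3.25 MHz.
17.5 MHz mod fs = 4.5 MHz.
4.5 MHz > fs/2 = 3.25 MHz, folds to fs − 4.5 MHz = 2 MHz.
16 MHz mod fs = 3 MHz.
3 MHz ≤ fs/2 = 3.25 MHz, appears at 3 MHz.
1 MHz ≤ fs/2 = 3.25 MHz, passes unchanged.
15 MHz mod fs = 2 MHz.
2 MHz ≤ fs/2 = 3.25 MHz, appears at 2 MHz.
15 MHz and 17.5 MHz both map to 2 MHz.

15 MHz, 17.5 MHz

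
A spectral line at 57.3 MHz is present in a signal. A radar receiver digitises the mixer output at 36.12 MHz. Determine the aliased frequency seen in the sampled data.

57.3 MHz mod fs = 21.18 MHz.
21.18 MHz > fs/2 = 18.06 MHz, folds to fs − 21.18 MHz = 14.94 MHz.

14.94 MHz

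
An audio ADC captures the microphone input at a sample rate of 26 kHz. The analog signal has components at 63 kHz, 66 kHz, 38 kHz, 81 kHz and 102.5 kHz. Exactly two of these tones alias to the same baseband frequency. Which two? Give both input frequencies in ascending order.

38 kHz, 66 kHz

fs/2 = 13 kHz.
63 kHz mod fs = 11 kHz.
11 kHz ≤ fs/2 = 13 kHz, appears at 11 kHz.
66 kHz mod fs = 14 kHz.
14 kHz > fs/2 = 13 kHz, folds to fs − 14 kHz = 12 kHz.
38 kHz mod fs = 12 kHz.
12 kHz ≤ fs/2 = 13 kHz, appears at 12 kHz.
81 kHz mod fs = 3 kHz.
3 kHz ≤ fs/2 = 13 kHz, appears at 3 kHz.
102.5 kHz mod fs = 24.5 kHz.
24.5 kHz > fs/2 = 13 kHz, folds to fs − 24.5 kHz = 1.5 kHz.
38 kHz and 66 kHz both map to 12 kHz.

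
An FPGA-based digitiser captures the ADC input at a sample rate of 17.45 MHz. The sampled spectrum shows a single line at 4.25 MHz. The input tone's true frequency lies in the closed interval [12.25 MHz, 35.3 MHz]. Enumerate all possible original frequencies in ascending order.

13.2 MHz, 21.7 MHz, 30.65 MHz

Frequencies that alias to 4.25 MHz are k·fs ± 4.25 MHz for integer k ≥ 0.
k=0: 4.25 MHz.
k=1: 13.2 MHz, 21.7 MHz.
k=2: 30.65 MHz, 39.15 MHz.
k=3: 48.1 MHz, 56.6 MHz.
Within [12.25 MHz, 35.3 MHz]: 13.2 MHz, 21.7 MHz, 30.65 MHz.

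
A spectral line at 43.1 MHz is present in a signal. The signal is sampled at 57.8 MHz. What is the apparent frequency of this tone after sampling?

14.7 MHz

43.1 MHz > fs/2 = 28.9 MHz, folds to fs − 43.1 MHz = 14.7 MHz.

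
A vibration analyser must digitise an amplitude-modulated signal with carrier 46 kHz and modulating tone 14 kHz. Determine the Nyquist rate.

120 kHz

AM sidebands sit at fc ± fm = 32 kHz and 60 kHz.
Highest-frequency component: 60 kHz.
Nyquist rate = 2 × 60 kHz = 120 kHz.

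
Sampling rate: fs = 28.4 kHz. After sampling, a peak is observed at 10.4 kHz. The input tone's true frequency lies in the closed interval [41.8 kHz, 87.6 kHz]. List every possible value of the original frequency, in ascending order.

46.4 kHz, 67.2 kHz, 74.8 kHz

Frequencies that alias to 10.4 kHz are k·fs ± 10.4 kHz for integer k ≥ 0.
k=0: 10.4 kHz.
k=1: 18 kHz, 38.8 kHz.
k=2: 46.4 kHz, 67.2 kHz.
k=3: 74.8 kHz, 95.6 kHz.
k=4: 103.2 kHz, 124 kHz.
Within [41.8 kHz, 87.6 kHz]: 46.4 kHz, 67.2 kHz, 74.8 kHz.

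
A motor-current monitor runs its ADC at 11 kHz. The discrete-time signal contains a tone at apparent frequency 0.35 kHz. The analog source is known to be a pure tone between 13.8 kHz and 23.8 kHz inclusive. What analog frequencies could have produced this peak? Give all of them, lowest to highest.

Frequencies that alias to 0.35 kHz are k·fs ± 0.35 kHz for integer k ≥ 0.
k=0: 0.35 kHz.
k=1: 10.65 kHz, 11.35 kHz.
k=2: 21.65 kHz, 22.35 kHz.
k=3: 32.65 kHz, 33.35 kHz.
Within [13.8 kHz, 23.8 kHz]: 21.65 kHz, 22.35 kHz.

21.65 kHz, 22.35 kHz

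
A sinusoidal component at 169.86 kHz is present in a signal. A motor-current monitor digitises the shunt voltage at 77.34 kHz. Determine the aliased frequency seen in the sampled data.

169.86 kHz mod fs = 15.18 kHz.
15.18 kHz ≤ fs/2 = 38.67 kHz, appears at 15.18 kHz.

15.18 kHz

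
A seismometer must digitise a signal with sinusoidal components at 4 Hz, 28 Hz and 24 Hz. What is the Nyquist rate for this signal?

56 Hz

Highest-frequency component: 28 Hz.
Nyquist rate = 2 × 28 Hz = 56 Hz.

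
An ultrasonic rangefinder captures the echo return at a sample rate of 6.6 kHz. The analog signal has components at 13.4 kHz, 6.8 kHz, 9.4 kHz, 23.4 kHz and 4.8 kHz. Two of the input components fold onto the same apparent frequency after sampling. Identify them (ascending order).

fs/2 = 3.3 kHz.
13.4 kHz mod fs = 0.2 kHz.
0.2 kHz ≤ fs/2 = 3.3 kHz, appears at 0.2 kHz.
6.8 kHz mod fs = 0.2 kHz.
0.2 kHz ≤ fs/2 = 3.3 kHz, appears at 0.2 kHz.
9.4 kHz mod fs = 2.8 kHz.
2.8 kHz ≤ fs/2 = 3.3 kHz, appears at 2.8 kHz.
23.4 kHz mod fs = 3.6 kHz.
3.6 kHz > fs/2 = 3.3 kHz, folds to fs − 3.6 kHz = 3 kHz.
4.8 kHz > fs/2 = 3.3 kHz, folds to fs − 4.8 kHz = 1.8 kHz.
6.8 kHz and 13.4 kHz both map to 0.2 kHz.

6.8 kHz, 13.4 kHz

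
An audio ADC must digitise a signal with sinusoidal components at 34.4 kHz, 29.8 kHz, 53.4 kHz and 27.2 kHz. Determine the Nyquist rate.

Highest-frequency component: 53.4 kHz.
Nyquist rate = 2 × 53.4 kHz = 106.8 kHz.

106.8 kHz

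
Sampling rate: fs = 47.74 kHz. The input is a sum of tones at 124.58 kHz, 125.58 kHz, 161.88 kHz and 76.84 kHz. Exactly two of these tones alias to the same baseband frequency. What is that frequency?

fs/2 = 23.87 kHz.
124.58 kHz mod fs = 29.1 kHz.
29.1 kHz > fs/2 = 23.87 kHz, folds to fs − 29.1 kHz = 18.64 kHz.
125.58 kHz mod fs = 30.1 kHz.
30.1 kHz > fs/2 = 23.87 kHz, folds to fs − 30.1 kHz = 17.64 kHz.
161.88 kHz mod fs = 18.66 kHz.
18.66 kHz ≤ fs/2 = 23.87 kHz, appears at 18.66 kHz.
76.84 kHz mod fs = 29.1 kHz.
29.1 kHz > fs/2 = 23.87 kHz, folds to fs − 29.1 kHz = 18.64 kHz.
76.84 kHz and 124.58 kHz both map to 18.64 kHz.

18.64 kHz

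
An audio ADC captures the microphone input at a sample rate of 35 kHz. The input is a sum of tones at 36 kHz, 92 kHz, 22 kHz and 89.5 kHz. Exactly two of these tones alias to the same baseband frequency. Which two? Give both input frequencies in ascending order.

fs/2 = 17.5 kHz.
36 kHz mod fs = 1 kHz.
1 kHz ≤ fs/2 = 17.5 kHz, appears at 1 kHz.
92 kHz mod fs = 22 kHz.
22 kHz > fs/2 = 17.5 kHz, folds to fs − 22 kHz = 13 kHz.
22 kHz > fs/2 = 17.5 kHz, folds to fs − 22 kHz = 13 kHz.
89.5 kHz mod fs = 19.5 kHz.
19.5 kHz > fs/2 = 17.5 kHz, folds to fs − 19.5 kHz = 15.5 kHz.
22 kHz and 92 kHz both map to 13 kHz.

22 kHz, 92 kHz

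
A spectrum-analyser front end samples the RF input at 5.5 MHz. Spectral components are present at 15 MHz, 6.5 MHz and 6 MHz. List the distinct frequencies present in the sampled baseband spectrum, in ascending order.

0.5 MHz, 1 MHz, 1.5 MHz

fs/2 = 2.75 MHz.
15 MHz mod fs = 4 MHz.
4 MHz > fs/2 = 2.75 MHz, folds to fs − 4 MHz = 1.5 MHz.
6.5 MHz mod fs = 1 MHz.
1 MHz ≤ fs/2 = 2.75 MHz, appears at 1 MHz.
6 MHz mod fs = 0.5 MHz.
0.5 MHz ≤ fs/2 = 2.75 MHz, appears at 0.5 MHz.
Distinct values: {0.5 MHz, 1 MHz, 1.5 MHz}.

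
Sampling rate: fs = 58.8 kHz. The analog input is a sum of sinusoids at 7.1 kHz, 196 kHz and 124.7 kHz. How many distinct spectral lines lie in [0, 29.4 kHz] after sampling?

fs/2 = 29.4 kHz.
7.1 kHz ≤ fs/2 = 29.4 kHz, passes unchanged.
196 kHz mod fs = 19.6 kHz.
19.6 kHz ≤ fs/2 = 29.4 kHz, appears at 19.6 kHz.
124.7 kHz mod fs = 7.1 kHz.
7.1 kHz ≤ fs/2 = 29.4 kHz, appears at 7.1 kHz.
Distinct values: {7.1 kHz, 19.6 kHz} → 2.

2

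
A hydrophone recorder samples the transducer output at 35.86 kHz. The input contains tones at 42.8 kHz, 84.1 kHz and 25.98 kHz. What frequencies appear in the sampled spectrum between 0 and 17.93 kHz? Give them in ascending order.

6.94 kHz, 9.88 kHz, 12.38 kHz

fs/2 = 17.93 kHz.
42.8 kHz mod fs = 6.94 kHz.
6.94 kHz ≤ fs/2 = 17.93 kHz, appears at 6.94 kHz.
84.1 kHz mod fs = 12.38 kHz.
12.38 kHz ≤ fs/2 = 17.93 kHz, appears at 12.38 kHz.
25.98 kHz > fs/2 = 17.93 kHz, folds to fs − 25.98 kHz = 9.88 kHz.
Distinct values: {6.94 kHz, 9.88 kHz, 12.38 kHz}.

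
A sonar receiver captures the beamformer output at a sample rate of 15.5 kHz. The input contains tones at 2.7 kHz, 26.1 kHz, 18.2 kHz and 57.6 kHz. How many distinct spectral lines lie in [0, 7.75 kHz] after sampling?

3

fs/2 = 7.75 kHz.
2.7 kHz ≤ fs/2 = 7.75 kHz, passes unchanged.
26.1 kHz mod fs = 10.6 kHz.
10.6 kHz > fs/2 = 7.75 kHz, folds to fs − 10.6 kHz = 4.9 kHz.
18.2 kHz mod fs = 2.7 kHz.
2.7 kHz ≤ fs/2 = 7.75 kHz, appears at 2.7 kHz.
57.6 kHz mod fs = 11.1 kHz.
11.1 kHz > fs/2 = 7.75 kHz, folds to fs − 11.1 kHz = 4.4 kHz.
Distinct values: {2.7 kHz, 4.4 kHz, 4.9 kHz} → 3.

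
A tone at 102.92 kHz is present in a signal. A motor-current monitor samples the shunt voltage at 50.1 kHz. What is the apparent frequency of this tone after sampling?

2.72 kHz

102.92 kHz mod fs = 2.72 kHz.
2.72 kHz ≤ fs/2 = 25.05 kHz, appears at 2.72 kHz.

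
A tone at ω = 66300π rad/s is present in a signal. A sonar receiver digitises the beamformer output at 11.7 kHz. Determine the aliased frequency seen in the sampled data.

1.95 kHz

ω = 66300π rad/s → f = ω/(2π) = 33150 Hz = 33.15 kHz.
33.15 kHz mod fs = 9.75 kHz.
9.75 kHz > fs/2 = 5.85 kHz, folds to fs − 9.75 kHz = 1.95 kHz.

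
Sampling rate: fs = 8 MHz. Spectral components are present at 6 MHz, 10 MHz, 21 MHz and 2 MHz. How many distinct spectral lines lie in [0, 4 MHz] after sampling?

fs/2 = 4 MHz.
6 MHz > fs/2 = 4 MHz, folds to fs − 6 MHz = 2 MHz.
10 MHz mod fs = 2 MHz.
2 MHz ≤ fs/2 = 4 MHz, appears at 2 MHz.
21 MHz mod fs = 5 MHz.
5 MHz > fs/2 = 4 MHz, folds to fs − 5 MHz = 3 MHz.
2 MHz ≤ fs/2 = 4 MHz, passes unchanged.
Distinct values: {2 MHz, 3 MHz} → 2.

2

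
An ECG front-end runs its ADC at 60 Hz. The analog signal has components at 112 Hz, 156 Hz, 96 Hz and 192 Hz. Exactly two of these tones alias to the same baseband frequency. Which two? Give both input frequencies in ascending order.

96 Hz, 156 Hz

fs/2 = 30 Hz.
112 Hz mod fs = 52 Hz.
52 Hz > fs/2 = 30 Hz, folds to fs − 52 Hz = 8 Hz.
156 Hz mod fs = 36 Hz.
36 Hz > fs/2 = 30 Hz, folds to fs − 36 Hz = 24 Hz.
96 Hz mod fs = 36 Hz.
36 Hz > fs/2 = 30 Hz, folds to fs − 36 Hz = 24 Hz.
192 Hz mod fs = 12 Hz.
12 Hz ≤ fs/2 = 30 Hz, appears at 12 Hz.
96 Hz and 156 Hz both map to 24 Hz.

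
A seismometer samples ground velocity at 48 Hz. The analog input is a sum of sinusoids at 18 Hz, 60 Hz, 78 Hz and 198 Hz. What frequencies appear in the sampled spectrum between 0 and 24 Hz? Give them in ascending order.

fs/2 = 24 Hz.
18 Hz ≤ fs/2 = 24 Hz, passes unchanged.
60 Hz mod fs = 12 Hz.
12 Hz ≤ fs/2 = 24 Hz, appears at 12 Hz.
78 Hz mod fs = 30 Hz.
30 Hz > fs/2 = 24 Hz, folds to fs − 30 Hz = 18 Hz.
198 Hz mod fs = 6 Hz.
6 Hz ≤ fs/2 = 24 Hz, appears at 6 Hz.
Distinct values: {6 Hz, 12 Hz, 18 Hz}.

6 Hz, 12 Hz, 18 Hz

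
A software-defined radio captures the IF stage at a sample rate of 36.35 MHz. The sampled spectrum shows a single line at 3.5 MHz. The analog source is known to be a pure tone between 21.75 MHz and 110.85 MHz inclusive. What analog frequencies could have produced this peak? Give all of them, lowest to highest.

Frequencies that alias to 3.5 MHz are k·fs ± 3.5 MHz for integer k ≥ 0.
k=0: 3.5 MHz.
k=1: 32.85 MHz, 39.85 MHz.
k=2: 69.2 MHz, 76.2 MHz.
k=3: 105.55 MHz, 112.55 MHz.
k=4: 141.9 MHz, 148.9 MHz.
Within [21.75 MHz, 110.85 MHz]: 32.85 MHz, 39.85 MHz, 69.2 MHz, 76.2 MHz, 105.55 MHz.

32.85 MHz, 39.85 MHz, 69.2 MHz, 76.2 MHz, 105.55 MHz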